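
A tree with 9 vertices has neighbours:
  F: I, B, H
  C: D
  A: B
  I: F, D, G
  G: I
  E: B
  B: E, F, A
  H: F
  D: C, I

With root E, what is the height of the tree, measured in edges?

5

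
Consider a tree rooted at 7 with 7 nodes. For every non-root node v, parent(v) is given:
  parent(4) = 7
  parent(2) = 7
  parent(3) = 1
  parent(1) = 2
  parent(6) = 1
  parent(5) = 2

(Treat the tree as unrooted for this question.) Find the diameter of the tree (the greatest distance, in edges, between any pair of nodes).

4

A longest path is 4 - 7 - 2 - 1 - 6, with 4 edges.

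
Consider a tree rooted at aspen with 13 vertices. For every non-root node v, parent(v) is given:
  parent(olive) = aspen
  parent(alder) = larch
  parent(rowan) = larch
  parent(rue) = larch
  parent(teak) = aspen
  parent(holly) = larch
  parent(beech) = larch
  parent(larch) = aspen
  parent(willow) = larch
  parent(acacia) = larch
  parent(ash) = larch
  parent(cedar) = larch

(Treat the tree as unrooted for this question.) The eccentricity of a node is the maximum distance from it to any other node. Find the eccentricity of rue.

Distances from rue peak at 3, attained at teak (olive also at distance 3).
rue–larch–aspen–teak

3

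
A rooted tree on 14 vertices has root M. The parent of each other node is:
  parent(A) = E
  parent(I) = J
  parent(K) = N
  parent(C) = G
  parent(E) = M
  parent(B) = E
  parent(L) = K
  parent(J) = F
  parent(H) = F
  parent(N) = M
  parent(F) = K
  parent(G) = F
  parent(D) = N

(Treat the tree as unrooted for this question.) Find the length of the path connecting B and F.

5

B–E–M–N–K–F: 5 edges.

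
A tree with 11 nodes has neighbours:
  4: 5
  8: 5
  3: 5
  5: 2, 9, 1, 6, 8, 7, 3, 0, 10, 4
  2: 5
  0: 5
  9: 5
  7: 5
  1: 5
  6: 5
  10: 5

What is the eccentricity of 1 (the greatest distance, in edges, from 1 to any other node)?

Distances from 1 peak at 2, attained at 0 (3, 2, 8, 4, 7, 10, 6, 9 also at distance 2).
1 – 5 – 0

2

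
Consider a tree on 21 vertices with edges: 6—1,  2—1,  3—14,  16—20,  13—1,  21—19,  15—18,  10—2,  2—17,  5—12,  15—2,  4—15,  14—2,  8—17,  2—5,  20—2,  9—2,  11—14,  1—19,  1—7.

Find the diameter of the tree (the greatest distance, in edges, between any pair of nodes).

5

BFS from 21 reaches 8 last, at distance 5; BFS from 8 confirms no node is farther.
Path: 21–19–1–2–17–8.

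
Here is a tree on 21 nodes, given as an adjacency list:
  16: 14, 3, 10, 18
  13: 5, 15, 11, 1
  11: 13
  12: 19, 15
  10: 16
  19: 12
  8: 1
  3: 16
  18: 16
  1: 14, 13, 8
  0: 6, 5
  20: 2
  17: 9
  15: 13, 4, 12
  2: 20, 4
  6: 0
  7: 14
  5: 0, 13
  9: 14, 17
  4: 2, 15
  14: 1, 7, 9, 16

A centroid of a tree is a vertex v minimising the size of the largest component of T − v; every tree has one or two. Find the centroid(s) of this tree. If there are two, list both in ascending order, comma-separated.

Delete 13: the remaining components have sizes 10, 6, 3, 1. Max 10 ≤ 10, so 13 is a centroid.
Every other node leaves some component of size > 10, so the centroid is unique.

13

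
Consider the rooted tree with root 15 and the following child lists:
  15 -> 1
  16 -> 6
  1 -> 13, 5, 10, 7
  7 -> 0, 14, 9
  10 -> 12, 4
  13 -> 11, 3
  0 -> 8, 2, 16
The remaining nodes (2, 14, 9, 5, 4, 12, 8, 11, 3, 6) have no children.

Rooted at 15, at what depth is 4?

Climbing from 4 to the root: 4–10–1–15. That's 3 steps.

3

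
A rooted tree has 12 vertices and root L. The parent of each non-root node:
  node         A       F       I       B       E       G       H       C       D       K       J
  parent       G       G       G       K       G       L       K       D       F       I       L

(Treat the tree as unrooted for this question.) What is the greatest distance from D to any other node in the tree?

5

The node farthest from D is H (B also at distance 5), via D-F-G-I-K-H — 5 edges.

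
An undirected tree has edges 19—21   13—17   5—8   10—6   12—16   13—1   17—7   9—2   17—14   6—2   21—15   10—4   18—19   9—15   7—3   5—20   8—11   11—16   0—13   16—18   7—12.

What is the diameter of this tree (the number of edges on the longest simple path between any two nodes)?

14

BFS from 4 reaches 1 last, at distance 14; BFS from 1 confirms no node is farther.
Path: 4 – 10 – 6 – 2 – 9 – 15 – 21 – 19 – 18 – 16 – 12 – 7 – 17 – 13 – 1.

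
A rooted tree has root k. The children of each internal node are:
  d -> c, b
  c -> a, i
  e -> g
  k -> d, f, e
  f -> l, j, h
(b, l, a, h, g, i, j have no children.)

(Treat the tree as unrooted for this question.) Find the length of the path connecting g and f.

Walking from g: g – e – k – f. Length 3.

3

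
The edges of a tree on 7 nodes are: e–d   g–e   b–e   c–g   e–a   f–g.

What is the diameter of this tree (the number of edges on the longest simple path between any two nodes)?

Starting from c, a farthest node is a at distance 3.
One longest path: c - g - e - a.
So the diameter is 3.

3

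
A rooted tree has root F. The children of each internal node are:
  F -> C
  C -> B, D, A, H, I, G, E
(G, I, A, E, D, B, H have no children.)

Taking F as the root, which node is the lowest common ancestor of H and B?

C

Path H→root: H C F; path B→root: B C F.
First common node: C.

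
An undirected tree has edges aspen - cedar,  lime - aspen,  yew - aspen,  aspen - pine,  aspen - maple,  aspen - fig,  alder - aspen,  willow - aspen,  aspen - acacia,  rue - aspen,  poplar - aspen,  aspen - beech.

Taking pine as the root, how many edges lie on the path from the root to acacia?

Climbing from acacia to the root: acacia–aspen–pine. That's 2 steps.

2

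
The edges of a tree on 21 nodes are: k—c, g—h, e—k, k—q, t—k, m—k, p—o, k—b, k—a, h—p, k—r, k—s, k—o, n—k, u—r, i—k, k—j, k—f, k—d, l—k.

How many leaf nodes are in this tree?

16

Exactly 16 nodes have a single neighbour: a, b, c, d, e, f, g, i, j, l, m, n, q, s, t, u.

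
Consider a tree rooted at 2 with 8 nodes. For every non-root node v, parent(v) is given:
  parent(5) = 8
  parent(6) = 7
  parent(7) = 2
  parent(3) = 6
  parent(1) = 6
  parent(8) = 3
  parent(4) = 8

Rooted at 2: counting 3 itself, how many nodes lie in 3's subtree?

The subtree rooted at 3 contains: 3, 8, 5, 4 — 4 nodes.

4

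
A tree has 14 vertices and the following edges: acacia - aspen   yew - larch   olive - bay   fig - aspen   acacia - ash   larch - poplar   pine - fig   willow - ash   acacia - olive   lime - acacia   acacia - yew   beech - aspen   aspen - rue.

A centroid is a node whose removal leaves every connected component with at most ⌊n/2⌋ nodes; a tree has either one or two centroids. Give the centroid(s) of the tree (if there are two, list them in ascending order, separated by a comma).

acacia

Delete acacia: the remaining components have sizes 5, 3, 2, 2, 1. Max 5 ≤ 7, so acacia is a centroid.
No neighbour of acacia does as well, so acacia is the unique centroid.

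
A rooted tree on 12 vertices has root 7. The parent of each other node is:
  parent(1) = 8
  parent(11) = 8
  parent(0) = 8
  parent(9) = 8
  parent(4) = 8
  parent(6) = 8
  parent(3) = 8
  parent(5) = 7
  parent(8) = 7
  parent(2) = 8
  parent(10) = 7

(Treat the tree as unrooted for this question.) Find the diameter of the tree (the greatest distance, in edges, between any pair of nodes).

3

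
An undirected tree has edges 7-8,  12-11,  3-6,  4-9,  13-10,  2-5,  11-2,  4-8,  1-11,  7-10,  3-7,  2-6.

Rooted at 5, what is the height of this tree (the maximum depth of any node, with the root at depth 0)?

7

A deepest node is 9, reached by 5 → 2 → 6 → 3 → 7 → 8 → 4 → 9.
That path has 7 edges, so the height is 7.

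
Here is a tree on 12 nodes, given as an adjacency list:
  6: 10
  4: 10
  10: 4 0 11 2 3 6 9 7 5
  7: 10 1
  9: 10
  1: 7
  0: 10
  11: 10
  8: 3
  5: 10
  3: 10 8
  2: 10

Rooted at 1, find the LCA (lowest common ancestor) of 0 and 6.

Path 0→root: 0 10 7 1; path 6→root: 6 10 7 1.
First common node: 10.

10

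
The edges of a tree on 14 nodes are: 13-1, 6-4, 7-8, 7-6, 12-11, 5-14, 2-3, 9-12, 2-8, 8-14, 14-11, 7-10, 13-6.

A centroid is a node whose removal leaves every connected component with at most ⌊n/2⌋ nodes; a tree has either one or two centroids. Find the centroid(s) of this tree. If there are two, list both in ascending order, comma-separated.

8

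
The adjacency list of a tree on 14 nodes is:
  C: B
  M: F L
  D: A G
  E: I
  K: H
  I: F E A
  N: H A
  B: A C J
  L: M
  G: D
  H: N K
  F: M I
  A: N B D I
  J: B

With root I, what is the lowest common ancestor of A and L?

Path A→root: A I; path L→root: L M F I.
First common node: I.

I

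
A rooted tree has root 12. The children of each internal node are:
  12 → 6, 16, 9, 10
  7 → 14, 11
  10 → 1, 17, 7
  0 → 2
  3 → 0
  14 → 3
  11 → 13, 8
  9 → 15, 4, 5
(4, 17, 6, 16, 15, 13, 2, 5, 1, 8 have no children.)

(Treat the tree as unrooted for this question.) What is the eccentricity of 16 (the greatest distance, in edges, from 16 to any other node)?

Distances from 16 peak at 7, attained at 2.
16-12-10-7-14-3-0-2

7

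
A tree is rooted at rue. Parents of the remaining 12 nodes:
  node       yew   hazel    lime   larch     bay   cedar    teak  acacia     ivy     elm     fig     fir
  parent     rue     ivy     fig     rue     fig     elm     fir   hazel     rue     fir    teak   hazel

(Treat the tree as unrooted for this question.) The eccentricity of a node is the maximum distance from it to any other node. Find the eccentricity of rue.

6

A farthest node from rue is bay (lime also at distance 6).
The path rue-ivy-hazel-fir-teak-fig-bay has 6 edges.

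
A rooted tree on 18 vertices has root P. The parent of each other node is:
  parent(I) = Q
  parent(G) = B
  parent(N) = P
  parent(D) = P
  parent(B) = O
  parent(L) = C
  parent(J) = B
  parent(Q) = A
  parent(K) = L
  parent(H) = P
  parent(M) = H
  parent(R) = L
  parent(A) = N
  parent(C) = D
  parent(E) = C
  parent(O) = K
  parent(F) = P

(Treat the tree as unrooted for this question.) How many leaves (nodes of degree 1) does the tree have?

7

The leaves are E, F, G, I, J, M, R.
That is 7 leaves.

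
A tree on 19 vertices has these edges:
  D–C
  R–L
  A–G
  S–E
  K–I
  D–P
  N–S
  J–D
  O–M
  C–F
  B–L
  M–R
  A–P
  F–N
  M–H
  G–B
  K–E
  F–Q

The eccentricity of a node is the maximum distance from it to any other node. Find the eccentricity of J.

A farthest node from J is O (H also at distance 9).
The path J-D-P-A-G-B-L-R-M-O has 9 edges.

9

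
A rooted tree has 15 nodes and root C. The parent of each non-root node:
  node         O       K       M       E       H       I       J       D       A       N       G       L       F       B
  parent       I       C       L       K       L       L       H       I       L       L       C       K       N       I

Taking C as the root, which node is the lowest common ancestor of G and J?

C

Path G→root: G C; path J→root: J H L K C.
First common node: C.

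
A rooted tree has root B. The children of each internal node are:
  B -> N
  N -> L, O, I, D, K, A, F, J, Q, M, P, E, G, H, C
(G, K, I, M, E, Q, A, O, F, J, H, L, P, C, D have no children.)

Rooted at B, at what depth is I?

Climbing from I to the root: I–N–B. That's 2 steps.

2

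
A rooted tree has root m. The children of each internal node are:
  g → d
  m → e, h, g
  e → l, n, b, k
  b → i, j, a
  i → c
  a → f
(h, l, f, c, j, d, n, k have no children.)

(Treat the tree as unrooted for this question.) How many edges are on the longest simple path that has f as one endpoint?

6

The node farthest from f is d, via f – a – b – e – m – g – d — 6 edges.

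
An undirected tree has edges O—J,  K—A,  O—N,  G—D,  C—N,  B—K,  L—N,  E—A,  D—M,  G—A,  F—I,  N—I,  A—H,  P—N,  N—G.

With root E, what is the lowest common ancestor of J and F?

N

Path J→root: J O N G A E; path F→root: F I N G A E.
First common node: N.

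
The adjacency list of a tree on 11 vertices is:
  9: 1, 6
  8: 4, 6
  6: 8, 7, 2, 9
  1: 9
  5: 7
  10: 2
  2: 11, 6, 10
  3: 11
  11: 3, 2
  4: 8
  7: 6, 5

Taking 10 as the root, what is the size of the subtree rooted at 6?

6's subtree: {6, 9, 8, 7, 1, 4, 5}, size 7.

7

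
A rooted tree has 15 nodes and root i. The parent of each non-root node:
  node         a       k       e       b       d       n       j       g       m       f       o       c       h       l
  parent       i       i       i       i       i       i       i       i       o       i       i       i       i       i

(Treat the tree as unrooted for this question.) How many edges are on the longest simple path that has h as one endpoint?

3

A farthest node from h is m.
The path h – i – o – m has 3 edges.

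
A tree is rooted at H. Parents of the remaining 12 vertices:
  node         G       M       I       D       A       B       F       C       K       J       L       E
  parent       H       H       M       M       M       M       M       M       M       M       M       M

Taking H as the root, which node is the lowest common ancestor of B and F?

Ancestors of B (toward the root): B, M, H.
Ancestors of F: F, M, H.
The deepest node appearing in both lists is M.

M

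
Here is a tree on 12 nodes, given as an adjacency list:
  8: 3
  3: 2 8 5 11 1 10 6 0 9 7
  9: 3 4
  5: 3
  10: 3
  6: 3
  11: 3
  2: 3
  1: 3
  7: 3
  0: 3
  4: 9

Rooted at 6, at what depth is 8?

2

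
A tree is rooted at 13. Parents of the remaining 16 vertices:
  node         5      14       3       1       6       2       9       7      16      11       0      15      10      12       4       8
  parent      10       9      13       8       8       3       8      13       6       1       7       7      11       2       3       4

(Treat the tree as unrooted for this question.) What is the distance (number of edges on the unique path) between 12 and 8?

The path is 12–2–3–4–8, which has 4 edges.

4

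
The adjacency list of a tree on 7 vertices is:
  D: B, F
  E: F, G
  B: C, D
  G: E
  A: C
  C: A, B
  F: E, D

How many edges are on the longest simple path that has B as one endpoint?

4

The node farthest from B is G, via B–D–F–E–G — 4 edges.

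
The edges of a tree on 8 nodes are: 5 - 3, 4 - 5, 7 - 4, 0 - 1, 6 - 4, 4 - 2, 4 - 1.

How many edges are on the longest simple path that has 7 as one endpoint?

3

A farthest node from 7 is 3 (0 also at distance 3).
The path 7-4-5-3 has 3 edges.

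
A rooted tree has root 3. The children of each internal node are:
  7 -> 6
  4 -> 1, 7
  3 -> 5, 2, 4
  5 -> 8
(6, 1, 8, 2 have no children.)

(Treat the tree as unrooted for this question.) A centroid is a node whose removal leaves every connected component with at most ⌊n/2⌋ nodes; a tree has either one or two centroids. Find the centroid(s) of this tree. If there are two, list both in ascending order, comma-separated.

3, 4

Removing 3 splits the tree into components of sizes 4, 2, 1; the largest is 4 ≤ ⌊8/2⌋ = 4.
4 is adjacent to 3 and is also a centroid (the largest component after removing it is likewise 4).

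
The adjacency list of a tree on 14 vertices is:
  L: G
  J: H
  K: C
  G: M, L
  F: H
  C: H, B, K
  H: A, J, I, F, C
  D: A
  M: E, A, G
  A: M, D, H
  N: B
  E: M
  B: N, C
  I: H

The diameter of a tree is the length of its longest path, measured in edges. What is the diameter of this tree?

7

A longest path is L – G – M – A – H – C – B – N, with 7 edges.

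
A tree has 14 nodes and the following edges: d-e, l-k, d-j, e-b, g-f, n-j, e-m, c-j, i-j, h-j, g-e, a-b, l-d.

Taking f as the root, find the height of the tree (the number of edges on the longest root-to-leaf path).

The longest root-to-leaf path is f → g → e → d → j → c (5 edges).

5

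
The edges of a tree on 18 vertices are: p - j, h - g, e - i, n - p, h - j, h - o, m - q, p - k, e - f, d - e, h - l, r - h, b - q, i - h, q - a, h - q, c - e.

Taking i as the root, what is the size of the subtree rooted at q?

The subtree rooted at q contains: q, a, b, m — 4 nodes.

4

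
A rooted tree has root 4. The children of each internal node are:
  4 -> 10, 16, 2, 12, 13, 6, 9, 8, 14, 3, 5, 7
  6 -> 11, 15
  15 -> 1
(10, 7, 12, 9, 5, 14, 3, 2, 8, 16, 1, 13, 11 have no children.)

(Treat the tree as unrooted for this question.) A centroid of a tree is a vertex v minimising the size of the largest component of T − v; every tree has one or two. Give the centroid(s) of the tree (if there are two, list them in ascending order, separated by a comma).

Delete 4: the remaining components have sizes 4, 1, 1, 1, 1, 1, 1, 1, 1, 1, 1, 1. Max 4 ≤ 8, so 4 is a centroid.
No neighbour of 4 does as well, so 4 is the unique centroid.

4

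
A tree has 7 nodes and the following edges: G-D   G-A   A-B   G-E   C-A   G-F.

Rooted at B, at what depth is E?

3

Path from B to E: B → A → G → E, which has 3 edges.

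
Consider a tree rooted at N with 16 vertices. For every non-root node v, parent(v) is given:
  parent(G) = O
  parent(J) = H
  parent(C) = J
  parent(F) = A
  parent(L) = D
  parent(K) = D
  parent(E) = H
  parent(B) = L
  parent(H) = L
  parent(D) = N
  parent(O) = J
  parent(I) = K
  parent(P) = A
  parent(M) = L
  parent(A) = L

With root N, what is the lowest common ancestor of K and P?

Path K→root: K D N; path P→root: P A L D N.
First common node: D.

D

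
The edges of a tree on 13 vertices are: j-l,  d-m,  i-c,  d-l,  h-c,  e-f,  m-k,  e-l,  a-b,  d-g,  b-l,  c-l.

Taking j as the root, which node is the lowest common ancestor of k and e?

l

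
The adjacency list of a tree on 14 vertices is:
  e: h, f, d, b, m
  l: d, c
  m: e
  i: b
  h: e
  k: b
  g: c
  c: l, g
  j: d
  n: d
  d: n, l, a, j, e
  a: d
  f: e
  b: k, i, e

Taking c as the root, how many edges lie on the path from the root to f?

4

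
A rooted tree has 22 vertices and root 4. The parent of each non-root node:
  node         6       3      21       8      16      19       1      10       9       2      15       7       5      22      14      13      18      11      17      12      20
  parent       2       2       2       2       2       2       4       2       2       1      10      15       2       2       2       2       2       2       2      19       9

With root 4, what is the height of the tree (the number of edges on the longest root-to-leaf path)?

The longest root-to-leaf path is 4 → 1 → 2 → 10 → 15 → 7 (5 edges).

5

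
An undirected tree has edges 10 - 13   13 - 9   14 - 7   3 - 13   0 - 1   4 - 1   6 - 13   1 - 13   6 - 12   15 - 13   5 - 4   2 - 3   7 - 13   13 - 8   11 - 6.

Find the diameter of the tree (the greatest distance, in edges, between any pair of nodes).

5

Starting from 5, a farthest node is 11 at distance 5.
One longest path: 5 – 4 – 1 – 13 – 6 – 11.
So the diameter is 5.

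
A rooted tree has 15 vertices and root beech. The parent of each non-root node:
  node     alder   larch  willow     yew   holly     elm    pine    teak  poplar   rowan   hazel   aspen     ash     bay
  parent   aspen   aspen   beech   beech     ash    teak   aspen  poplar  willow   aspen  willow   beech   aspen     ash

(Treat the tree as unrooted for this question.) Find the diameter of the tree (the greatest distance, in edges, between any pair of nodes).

BFS from elm reaches holly last, at distance 7; BFS from holly confirms no node is farther.
Path: elm – teak – poplar – willow – beech – aspen – ash – holly.

7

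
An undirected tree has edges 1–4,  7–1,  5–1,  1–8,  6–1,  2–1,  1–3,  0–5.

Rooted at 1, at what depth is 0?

2

Path from 1 to 0: 1–5–0, which has 2 edges.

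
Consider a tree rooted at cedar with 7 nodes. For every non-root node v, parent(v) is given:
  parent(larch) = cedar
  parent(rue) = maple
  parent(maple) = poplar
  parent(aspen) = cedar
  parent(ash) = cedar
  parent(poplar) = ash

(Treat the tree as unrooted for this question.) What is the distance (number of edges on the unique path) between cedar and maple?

cedar–ash–poplar–maple: 3 edges.

3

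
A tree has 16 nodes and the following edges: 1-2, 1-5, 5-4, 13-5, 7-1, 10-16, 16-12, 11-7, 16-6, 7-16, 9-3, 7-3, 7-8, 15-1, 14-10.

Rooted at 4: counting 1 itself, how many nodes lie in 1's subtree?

Descendants of 1 (including itself): 1, 7, 15, 2, 3, 16, 8, 11, 9, 6, 12, 10, 14. That's 13.

13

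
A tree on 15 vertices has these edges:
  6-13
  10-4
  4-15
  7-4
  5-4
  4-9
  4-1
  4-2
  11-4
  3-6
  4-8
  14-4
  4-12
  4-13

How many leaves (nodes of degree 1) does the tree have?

12

Exactly 12 nodes have a single neighbour: 1, 2, 3, 5, 7, 8, 9, 10, 11, 12, 14, 15.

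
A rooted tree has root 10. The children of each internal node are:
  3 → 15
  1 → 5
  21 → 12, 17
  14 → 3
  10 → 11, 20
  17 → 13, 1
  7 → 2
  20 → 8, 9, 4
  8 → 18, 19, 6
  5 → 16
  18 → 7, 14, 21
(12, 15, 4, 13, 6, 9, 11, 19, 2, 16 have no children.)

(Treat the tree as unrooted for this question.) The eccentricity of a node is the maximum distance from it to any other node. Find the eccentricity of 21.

5

The node farthest from 21 is 11, via 21 – 18 – 8 – 20 – 10 – 11 — 5 edges.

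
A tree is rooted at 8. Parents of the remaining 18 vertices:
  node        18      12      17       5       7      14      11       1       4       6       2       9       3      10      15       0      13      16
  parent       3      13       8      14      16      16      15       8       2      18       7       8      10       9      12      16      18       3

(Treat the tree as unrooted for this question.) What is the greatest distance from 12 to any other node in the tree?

Distances from 12 peak at 7, attained at 4 (17, 1 also at distance 7).
12 – 13 – 18 – 3 – 16 – 7 – 2 – 4

7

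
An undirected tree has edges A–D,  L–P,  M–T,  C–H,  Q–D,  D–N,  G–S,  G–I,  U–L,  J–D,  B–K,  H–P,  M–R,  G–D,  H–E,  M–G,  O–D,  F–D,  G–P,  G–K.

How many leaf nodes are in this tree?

Degree-1 nodes: A, B, C, E, F, I, J, N, O, Q, R, S, T, U — 14 of them.

14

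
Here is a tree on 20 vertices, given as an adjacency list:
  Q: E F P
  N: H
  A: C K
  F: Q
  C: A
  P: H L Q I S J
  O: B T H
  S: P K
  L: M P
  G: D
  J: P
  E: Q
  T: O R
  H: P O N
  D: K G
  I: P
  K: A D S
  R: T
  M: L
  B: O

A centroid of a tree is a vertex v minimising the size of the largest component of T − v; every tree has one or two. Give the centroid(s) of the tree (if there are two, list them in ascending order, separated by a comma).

P

Delete P: the remaining components have sizes 6, 6, 3, 2, 1, 1. Max 6 ≤ 10, so P is a centroid.
Every other node leaves some component of size > 10, so the centroid is unique.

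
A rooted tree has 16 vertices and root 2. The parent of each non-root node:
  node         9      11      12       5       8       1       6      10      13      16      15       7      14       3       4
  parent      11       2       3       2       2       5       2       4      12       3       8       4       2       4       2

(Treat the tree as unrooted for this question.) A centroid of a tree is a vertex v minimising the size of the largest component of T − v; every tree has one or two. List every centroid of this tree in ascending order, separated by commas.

2

Removing 2 splits the tree into components of sizes 7, 2, 2, 2, 1, 1; the largest is 7 ≤ ⌊16/2⌋ = 8.
Every other node leaves some component of size > 8, so the centroid is unique.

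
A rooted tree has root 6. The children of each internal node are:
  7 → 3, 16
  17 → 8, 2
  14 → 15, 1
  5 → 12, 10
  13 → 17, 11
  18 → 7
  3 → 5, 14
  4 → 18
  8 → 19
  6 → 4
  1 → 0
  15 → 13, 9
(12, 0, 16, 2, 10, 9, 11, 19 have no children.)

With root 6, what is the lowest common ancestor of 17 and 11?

13

Path 17→root: 17 13 15 14 3 7 18 4 6; path 11→root: 11 13 15 14 3 7 18 4 6.
First common node: 13.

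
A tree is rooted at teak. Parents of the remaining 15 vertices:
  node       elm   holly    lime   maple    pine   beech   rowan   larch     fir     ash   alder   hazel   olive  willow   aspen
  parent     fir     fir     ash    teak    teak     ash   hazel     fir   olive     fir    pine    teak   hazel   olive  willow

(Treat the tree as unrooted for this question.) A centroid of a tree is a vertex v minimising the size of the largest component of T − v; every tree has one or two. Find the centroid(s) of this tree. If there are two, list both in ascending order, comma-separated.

Delete olive: the remaining components have sizes 7, 6, 2. Max 7 ≤ 8, so olive is a centroid.
Every other node leaves some component of size > 8, so the centroid is unique.

olive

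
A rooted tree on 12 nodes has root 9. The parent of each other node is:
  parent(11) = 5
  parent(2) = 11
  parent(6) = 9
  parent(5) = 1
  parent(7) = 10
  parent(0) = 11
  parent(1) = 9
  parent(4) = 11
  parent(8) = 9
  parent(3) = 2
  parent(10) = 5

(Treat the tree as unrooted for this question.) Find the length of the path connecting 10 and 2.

The path is 10 – 5 – 11 – 2, which has 3 edges.

3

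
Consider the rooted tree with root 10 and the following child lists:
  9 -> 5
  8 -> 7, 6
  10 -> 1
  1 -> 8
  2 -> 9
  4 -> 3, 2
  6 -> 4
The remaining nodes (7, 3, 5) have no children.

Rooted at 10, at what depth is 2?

10–1–8–6–4–2 — 5 edges.

5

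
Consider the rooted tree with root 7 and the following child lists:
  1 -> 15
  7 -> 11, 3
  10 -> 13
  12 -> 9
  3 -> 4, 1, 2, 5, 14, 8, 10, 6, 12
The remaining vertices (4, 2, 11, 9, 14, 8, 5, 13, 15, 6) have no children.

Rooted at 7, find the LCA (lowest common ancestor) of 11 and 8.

11's ancestor chain is 11, 7 and 8's is 8, 3, 7; they first meet at 7.

7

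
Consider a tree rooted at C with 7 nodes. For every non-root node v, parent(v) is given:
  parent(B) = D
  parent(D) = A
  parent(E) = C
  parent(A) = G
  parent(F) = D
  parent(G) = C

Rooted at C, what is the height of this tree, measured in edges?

4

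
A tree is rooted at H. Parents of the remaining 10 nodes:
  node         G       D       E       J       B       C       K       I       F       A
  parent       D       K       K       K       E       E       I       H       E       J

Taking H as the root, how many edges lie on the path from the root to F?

4

Path from H to F: H–I–K–E–F, which has 4 edges.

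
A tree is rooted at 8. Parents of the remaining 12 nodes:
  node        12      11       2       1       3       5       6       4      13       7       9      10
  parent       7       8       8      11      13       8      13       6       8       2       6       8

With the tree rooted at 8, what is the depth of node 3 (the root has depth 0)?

2

8 → 13 → 3 — 2 edges.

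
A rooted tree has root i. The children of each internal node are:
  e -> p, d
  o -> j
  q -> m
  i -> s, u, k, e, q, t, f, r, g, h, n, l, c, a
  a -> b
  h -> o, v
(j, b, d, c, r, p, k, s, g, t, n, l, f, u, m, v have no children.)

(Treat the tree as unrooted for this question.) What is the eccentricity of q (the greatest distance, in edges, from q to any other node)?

4

Distances from q peak at 4, attained at j.
q–i–h–o–j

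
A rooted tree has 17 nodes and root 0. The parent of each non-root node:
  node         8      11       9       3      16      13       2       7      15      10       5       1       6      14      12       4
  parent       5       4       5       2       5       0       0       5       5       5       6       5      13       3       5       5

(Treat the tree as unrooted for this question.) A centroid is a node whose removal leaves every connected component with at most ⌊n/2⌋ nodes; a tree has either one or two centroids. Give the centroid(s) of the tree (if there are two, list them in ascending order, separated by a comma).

Removing 5 splits the tree into components of sizes 6, 2, 1, 1, 1, 1, 1, 1, 1, 1; the largest is 6 ≤ ⌊17/2⌋ = 8.
No neighbour of 5 does as well, so 5 is the unique centroid.

5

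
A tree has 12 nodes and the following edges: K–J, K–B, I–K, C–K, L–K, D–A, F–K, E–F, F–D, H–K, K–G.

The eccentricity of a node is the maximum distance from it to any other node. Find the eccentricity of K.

The node farthest from K is A, via K – F – D – A — 3 edges.

3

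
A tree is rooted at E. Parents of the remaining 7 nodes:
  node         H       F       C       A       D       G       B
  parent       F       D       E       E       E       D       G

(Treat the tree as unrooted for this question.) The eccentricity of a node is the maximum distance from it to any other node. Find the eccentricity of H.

A farthest node from H is A (B, C also at distance 4).
The path H-F-D-E-A has 4 edges.

4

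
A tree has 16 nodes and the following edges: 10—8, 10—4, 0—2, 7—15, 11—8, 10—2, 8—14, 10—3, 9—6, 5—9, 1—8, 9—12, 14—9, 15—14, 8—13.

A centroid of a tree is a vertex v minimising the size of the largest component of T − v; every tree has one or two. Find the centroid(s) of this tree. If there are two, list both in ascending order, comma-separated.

Delete 8: the remaining components have sizes 7, 5, 1, 1, 1. Max 7 ≤ 8, so 8 is a centroid.
Every other node leaves some component of size > 8, so the centroid is unique.

8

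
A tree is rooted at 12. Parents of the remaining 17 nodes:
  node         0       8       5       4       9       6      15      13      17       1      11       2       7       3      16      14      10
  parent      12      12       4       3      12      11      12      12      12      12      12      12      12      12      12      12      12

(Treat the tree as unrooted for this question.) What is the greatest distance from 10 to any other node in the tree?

4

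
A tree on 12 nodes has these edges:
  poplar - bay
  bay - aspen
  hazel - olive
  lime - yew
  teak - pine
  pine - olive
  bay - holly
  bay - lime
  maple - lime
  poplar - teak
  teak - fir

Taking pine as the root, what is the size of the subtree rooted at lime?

3

lime's subtree: {lime, yew, maple}, size 3.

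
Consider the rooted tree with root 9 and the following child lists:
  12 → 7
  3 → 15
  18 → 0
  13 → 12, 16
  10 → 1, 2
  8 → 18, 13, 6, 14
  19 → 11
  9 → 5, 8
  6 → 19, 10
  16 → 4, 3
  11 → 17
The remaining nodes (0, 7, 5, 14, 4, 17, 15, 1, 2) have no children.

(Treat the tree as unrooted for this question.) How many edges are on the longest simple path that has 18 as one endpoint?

The node farthest from 18 is 17 (15 also at distance 5), via 18 – 8 – 6 – 19 – 11 – 17 — 5 edges.

5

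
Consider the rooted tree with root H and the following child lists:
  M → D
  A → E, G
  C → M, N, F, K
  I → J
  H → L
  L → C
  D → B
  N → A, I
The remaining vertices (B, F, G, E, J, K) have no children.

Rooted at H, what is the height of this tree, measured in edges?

The longest root-to-leaf path is H–L–C–N–I–J (5 edges).

5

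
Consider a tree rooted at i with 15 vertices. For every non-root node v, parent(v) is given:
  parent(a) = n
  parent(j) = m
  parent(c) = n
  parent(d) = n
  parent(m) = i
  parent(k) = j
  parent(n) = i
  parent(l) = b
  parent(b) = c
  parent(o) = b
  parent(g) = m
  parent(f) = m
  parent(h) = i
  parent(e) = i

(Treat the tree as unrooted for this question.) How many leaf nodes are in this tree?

9

Degree-1 nodes: a, d, e, f, g, h, k, l, o — 9 of them.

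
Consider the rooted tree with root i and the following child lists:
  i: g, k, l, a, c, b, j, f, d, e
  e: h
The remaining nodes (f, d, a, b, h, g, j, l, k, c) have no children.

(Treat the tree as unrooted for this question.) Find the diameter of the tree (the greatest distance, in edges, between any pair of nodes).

Starting from h, a farthest node is l at distance 3.
One longest path: h - e - i - l.
So the diameter is 3.

3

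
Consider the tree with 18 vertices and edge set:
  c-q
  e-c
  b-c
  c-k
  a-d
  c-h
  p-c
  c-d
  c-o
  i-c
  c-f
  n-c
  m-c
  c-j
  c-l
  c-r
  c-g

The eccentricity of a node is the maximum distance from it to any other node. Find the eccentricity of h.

The node farthest from h is a, via h – c – d – a — 3 edges.

3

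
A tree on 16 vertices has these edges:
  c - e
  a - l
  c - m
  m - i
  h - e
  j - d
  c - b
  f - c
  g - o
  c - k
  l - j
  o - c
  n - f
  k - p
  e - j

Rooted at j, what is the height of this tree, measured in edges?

A deepest node is n, reached by j-e-c-f-n.
That path has 4 edges, so the height is 4.

4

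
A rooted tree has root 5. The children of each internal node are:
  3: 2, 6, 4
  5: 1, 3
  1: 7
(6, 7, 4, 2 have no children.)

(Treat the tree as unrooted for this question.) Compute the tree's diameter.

4

A longest path is 7 – 1 – 5 – 3 – 4, with 4 edges.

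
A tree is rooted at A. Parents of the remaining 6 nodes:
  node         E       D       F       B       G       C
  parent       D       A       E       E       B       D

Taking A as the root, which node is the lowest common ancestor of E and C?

D

Path E→root: E D A; path C→root: C D A.
First common node: D.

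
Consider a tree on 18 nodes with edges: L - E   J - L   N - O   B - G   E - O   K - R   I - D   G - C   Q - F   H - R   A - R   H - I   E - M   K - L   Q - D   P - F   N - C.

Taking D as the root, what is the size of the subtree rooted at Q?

Descendants of Q (including itself): Q, F, P. That's 3.

3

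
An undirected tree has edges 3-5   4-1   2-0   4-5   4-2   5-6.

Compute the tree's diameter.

BFS from 3 reaches 0 last, at distance 4; BFS from 0 confirms no node is farther.
Path: 3 – 5 – 4 – 2 – 0.

4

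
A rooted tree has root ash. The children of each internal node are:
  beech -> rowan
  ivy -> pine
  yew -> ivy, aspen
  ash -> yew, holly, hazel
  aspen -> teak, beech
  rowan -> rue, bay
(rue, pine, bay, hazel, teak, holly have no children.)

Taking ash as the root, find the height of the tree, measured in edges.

A deepest node is rue, reached by ash-yew-aspen-beech-rowan-rue.
That path has 5 edges, so the height is 5.

5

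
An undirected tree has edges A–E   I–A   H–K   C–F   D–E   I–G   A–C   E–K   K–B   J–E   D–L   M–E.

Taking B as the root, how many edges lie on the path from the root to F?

5

B–K–E–A–C–F — 5 edges.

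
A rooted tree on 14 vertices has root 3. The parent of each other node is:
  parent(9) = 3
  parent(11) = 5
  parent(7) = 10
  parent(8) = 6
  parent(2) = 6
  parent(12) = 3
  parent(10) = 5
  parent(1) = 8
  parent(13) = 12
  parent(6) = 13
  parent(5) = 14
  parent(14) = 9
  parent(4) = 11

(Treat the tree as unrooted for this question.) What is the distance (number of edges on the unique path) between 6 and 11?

7

The path is 6 – 13 – 12 – 3 – 9 – 14 – 5 – 11, which has 7 edges.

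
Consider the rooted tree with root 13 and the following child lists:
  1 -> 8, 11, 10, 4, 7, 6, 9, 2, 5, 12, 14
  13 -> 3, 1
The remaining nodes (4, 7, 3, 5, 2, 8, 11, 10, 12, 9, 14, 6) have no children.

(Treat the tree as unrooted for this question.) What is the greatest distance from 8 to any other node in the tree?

A farthest node from 8 is 3.
The path 8 – 1 – 13 – 3 has 3 edges.

3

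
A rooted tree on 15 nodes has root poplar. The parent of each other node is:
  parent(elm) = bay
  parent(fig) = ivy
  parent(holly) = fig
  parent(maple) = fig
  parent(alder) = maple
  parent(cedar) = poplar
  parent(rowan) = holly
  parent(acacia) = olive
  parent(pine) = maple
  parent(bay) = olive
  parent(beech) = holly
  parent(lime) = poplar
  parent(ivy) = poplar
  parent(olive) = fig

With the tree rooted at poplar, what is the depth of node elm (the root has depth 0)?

poplar – ivy – fig – olive – bay – elm — 5 edges.

5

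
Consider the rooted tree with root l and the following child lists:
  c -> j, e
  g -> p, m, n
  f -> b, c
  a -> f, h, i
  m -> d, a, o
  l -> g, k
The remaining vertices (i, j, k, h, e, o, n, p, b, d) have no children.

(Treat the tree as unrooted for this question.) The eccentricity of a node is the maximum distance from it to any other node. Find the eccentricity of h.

5

A farthest node from h is k.
The path h-a-m-g-l-k has 5 edges.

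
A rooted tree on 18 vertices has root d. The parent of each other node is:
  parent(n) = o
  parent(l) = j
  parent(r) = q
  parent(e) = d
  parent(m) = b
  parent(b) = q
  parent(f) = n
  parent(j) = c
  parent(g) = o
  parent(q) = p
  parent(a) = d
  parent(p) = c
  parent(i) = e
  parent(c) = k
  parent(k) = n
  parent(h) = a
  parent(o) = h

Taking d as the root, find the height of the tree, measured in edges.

The longest root-to-leaf path is d → a → h → o → n → k → c → p → q → b → m (10 edges).

10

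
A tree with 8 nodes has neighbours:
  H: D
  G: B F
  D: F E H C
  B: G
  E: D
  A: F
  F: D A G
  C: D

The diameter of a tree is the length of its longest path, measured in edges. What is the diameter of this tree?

4

A longest path is B – G – F – D – E, with 4 edges.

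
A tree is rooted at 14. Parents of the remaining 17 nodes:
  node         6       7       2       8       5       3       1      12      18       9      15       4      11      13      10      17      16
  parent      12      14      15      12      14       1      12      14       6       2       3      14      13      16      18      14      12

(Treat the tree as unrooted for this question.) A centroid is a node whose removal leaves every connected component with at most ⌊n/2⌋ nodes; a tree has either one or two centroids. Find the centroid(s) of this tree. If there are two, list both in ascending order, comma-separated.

If 12 is removed the pieces have sizes 5, 5, 3, 3, 1, all ≤ ⌊18/2⌋ = 9.
No neighbour of 12 does as well, so 12 is the unique centroid.

12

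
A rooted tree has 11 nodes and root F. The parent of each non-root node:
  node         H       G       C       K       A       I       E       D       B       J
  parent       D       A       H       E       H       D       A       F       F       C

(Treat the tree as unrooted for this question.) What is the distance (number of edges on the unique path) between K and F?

Walking from K: K – E – A – H – D – F. Length 5.

5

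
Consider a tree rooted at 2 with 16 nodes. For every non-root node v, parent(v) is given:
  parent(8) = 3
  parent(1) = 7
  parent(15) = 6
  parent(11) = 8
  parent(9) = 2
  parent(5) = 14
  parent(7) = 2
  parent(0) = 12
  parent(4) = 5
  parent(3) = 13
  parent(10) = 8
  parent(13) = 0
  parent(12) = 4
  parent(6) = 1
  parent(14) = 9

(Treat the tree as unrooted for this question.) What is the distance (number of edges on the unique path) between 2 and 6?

3

2 – 7 – 1 – 6: 3 edges.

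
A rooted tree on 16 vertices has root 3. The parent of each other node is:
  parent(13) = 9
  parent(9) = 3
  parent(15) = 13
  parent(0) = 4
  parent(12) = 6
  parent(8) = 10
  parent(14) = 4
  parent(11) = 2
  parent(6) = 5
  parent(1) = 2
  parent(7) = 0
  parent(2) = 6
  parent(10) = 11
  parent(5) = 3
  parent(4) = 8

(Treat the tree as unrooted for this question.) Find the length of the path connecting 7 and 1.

7

7 - 0 - 4 - 8 - 10 - 11 - 2 - 1: 7 edges.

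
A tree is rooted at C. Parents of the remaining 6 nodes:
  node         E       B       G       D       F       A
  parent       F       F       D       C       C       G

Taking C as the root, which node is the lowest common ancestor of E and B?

E's ancestor chain is E, F, C and B's is B, F, C; they first meet at F.

F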